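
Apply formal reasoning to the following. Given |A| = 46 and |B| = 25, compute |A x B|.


The Cartesian product A x B contains all ordered pairs (a, b).
|A x B| = |A| * |B| = 46 * 25 = 1150

1150


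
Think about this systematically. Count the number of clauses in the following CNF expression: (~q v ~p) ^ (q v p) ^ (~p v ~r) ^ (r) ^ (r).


A CNF formula is a conjunction of clauses.
Clauses are separated by ^.
Counting the conjuncts: 5 clauses.

5


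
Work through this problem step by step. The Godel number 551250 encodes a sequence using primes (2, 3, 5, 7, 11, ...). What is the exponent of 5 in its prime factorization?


Factorize 551250 by dividing by 5 repeatedly.
Division steps: 5 divides 551250 exactly 4 time(s).
Exponent of 5 = 4

4


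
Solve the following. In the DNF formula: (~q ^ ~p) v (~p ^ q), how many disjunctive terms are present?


A DNF formula is a disjunction of terms (conjunctions).
Terms are separated by v.
Counting the disjuncts: 2 terms.

2


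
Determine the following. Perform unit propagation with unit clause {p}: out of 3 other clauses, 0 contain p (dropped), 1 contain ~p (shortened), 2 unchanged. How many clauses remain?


Satisfied (removed): 0
Shortened (remain): 1
Unchanged (remain): 2
Remaining = 1 + 2 = 3

3


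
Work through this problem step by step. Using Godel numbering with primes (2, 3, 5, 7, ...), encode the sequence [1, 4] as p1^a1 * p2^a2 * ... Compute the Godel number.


Encode each element as an exponent of the corresponding prime:
  2^1 = 2
  3^4 = 81
Product = 2 * 81 = 162

162


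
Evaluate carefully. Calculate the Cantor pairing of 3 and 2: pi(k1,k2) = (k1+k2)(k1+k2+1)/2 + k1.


k1 + k2 = 5
(k1+k2)(k1+k2+1)/2 = 5 * 6 / 2 = 15
pi = 15 + 3 = 18

18


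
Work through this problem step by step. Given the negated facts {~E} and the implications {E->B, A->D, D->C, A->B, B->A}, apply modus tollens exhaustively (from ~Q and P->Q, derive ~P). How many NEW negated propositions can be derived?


Initial negated facts: {~E}
Apply modus tollens to closure:
  (no implication fires)
Final negated: {~E}
New negations: {(none)}
Count = 0

0


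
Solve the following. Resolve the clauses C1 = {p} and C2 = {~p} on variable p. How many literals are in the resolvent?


Remove p from C1 and ~p from C2.
C1 remainder: {}
C2 remainder: {}
Union (resolvent): {} (empty clause)
Resolvent has 0 literal(s).

0


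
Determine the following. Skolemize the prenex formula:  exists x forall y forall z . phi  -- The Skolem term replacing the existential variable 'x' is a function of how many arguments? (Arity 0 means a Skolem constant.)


Quantifier prefix: exists x forall y forall z
'x' is existentially quantified at position 1.
No universal quantifiers precede it.
Skolem function arity = 0 (a Skolem constant)

0


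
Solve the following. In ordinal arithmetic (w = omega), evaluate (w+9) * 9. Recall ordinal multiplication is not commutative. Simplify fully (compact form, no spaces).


Compute (w+9) * 9.
Ordinal * is associative and left-distributive over +, but NOT commutative; for finite n>1, n*w = w but w*n stays w*n.
(w+9) * 9 = (w+9) repeated 9 times. Each intermediate +9 is absorbed by the following w; only the last survives: w*9+9.
Result = w*9+9

w*9+9


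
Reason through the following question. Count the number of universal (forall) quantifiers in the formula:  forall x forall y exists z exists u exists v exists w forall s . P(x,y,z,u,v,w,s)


Quantifier prefix: forall x forall y exists z exists u exists v exists w forall s
Mark each quantifier type:
  U U E E E E U
Universal count = 3, Existential count = 4
Asked for universal (forall) quantifiers: 3

3


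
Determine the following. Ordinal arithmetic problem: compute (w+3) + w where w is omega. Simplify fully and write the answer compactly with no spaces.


Compute (w+3) + w.
Ordinal + is associative but NOT commutative; for finite n>0, n + w = w but w + n stays w+n.
(w+3) + w = w + (3+w) = w + w = w*2 (the finite tail 3 is absorbed by the right w).
Result = w*2

w*2


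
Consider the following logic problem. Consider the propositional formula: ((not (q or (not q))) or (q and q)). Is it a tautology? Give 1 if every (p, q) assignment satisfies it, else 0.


Check all 4 assignments:
p=0, q=0: 0
p=0, q=1: 1
p=1, q=0: 0
p=1, q=1: 1
Satisfying count = 2/4.
Tautology iff count = 4: no.

0


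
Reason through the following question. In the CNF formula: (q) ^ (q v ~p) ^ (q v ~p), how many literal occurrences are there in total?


Counting literals in each clause:
Clause 1: 1 literal(s)
Clause 2: 2 literal(s)
Clause 3: 2 literal(s)
Total = 5

5


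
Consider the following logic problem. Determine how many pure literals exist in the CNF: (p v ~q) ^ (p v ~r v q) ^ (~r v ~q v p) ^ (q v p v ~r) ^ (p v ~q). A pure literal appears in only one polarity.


Check each variable for pure literal status:
p: pure positive
q: mixed (not pure)
r: pure negative
Pure literal count = 2

2


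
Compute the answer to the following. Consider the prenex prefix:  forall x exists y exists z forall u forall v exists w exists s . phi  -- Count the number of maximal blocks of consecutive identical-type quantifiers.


Quantifier-type sequence: A E E A A E E  (A=forall, E=exists)
Group into maximal same-type runs:
  Ax1 | Ex2 | Ax2 | Ex2
Number of blocks = 4

4


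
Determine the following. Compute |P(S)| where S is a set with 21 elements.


The power set of a set with n elements has 2^n elements.
|P(S)| = 2^21 = 2097152

2097152


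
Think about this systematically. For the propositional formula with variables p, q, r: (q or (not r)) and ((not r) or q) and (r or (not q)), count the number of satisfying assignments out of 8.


Evaluate all 8 assignments for p, q, r:
p=0, q=0, r=0: 1
p=0, q=0, r=1: 0
p=0, q=1, r=0: 0
p=0, q=1, r=1: 1
p=1, q=0, r=0: 1
p=1, q=0, r=1: 0
p=1, q=1, r=0: 0
p=1, q=1, r=1: 1
Satisfying count = 4

4


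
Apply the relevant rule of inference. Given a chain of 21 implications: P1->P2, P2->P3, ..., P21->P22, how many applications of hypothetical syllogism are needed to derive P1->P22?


With 21 implications in a chain connecting 22 propositions:
P1->P2, P2->P3, ..., P21->P22
Steps needed = (number of implications) - 1 = 21 - 1 = 20

20


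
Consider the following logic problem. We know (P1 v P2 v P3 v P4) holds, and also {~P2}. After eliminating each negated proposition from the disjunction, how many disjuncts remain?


Original disjuncts (4): P1, P2, P3, P4
Negated (eliminate): ~P2
Remaining disjuncts: P1, P3, P4
Count = 4 - 1 = 3

3


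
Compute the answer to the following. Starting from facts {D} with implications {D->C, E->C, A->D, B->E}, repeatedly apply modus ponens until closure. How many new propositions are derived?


Initial facts: {D}
Apply modus ponens to closure:
  D and D->C  =>  C
Final known: {C, D}
New propositions: {C}
Count = 1

1


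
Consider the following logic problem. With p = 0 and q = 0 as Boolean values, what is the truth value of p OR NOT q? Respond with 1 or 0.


p = 0, q = 0
Operation: p OR NOT q
Evaluate: 0 OR NOT 0 = 1

1


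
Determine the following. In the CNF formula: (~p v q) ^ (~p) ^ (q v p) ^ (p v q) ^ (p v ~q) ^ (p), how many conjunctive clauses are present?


A CNF formula is a conjunction of clauses.
Clauses are separated by ^.
Counting the conjuncts: 6 clauses.

6


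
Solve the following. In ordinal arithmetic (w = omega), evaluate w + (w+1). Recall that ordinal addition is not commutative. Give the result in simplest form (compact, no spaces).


Compute w + (w+1).
Ordinal + is associative but NOT commutative; for finite n>0, n + w = w but w + n stays w+n.
w + (w+1) = (w+w) + 1 = w*2+1.
Result = w*2+1

w*2+1


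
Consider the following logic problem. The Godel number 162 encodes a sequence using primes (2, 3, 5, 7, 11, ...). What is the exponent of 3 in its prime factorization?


Factorize 162 by dividing by 3 repeatedly.
Division steps: 3 divides 162 exactly 4 time(s).
Exponent of 3 = 4

4


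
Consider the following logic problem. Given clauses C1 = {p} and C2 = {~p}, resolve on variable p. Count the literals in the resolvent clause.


Remove p from C1 and ~p from C2.
C1 remainder: {}
C2 remainder: {}
Union (resolvent): {} (empty clause)
Resolvent has 0 literal(s).

0


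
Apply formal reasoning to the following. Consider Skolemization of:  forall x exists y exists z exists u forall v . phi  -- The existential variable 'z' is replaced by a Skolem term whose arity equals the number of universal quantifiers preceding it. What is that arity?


Quantifier prefix: forall x exists y exists z exists u forall v
'z' is existentially quantified at position 3.
Universal variables preceding it: x
Skolem function arity = 1

1


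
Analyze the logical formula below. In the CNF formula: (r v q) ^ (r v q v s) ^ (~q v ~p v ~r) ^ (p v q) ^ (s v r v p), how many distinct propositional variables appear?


Identify each variable that appears in the formula.
Variables found: p, q, r, s
Count = 4

4


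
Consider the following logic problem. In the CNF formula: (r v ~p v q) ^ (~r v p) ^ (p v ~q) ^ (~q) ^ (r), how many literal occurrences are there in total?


Counting literals in each clause:
Clause 1: 3 literal(s)
Clause 2: 2 literal(s)
Clause 3: 2 literal(s)
Clause 4: 1 literal(s)
Clause 5: 1 literal(s)
Total = 9

9


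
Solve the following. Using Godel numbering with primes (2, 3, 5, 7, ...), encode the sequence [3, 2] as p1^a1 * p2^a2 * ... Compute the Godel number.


Encode each element as an exponent of the corresponding prime:
  2^3 = 8
  3^2 = 9
Product = 8 * 9 = 72

72


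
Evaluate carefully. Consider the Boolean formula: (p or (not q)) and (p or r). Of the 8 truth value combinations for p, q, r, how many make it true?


Evaluate all 8 assignments for p, q, r:
p=0, q=0, r=0: 0
p=0, q=0, r=1: 1
p=0, q=1, r=0: 0
p=0, q=1, r=1: 0
p=1, q=0, r=0: 1
p=1, q=0, r=1: 1
p=1, q=1, r=0: 1
p=1, q=1, r=1: 1
Satisfying count = 5

5


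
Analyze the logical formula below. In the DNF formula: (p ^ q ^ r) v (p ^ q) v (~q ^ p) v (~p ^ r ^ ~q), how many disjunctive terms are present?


A DNF formula is a disjunction of terms (conjunctions).
Terms are separated by v.
Counting the disjuncts: 4 terms.

4


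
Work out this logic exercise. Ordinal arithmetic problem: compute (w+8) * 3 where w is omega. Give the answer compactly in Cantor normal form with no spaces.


Compute (w+8) * 3.
Ordinal * is associative and left-distributive over +, but NOT commutative; for finite n>1, n*w = w but w*n stays w*n.
(w+8) * 3 = (w+8) repeated 3 times. Each intermediate +8 is absorbed by the following w; only the last survives: w*3+8.
Result = w*3+8

w*3+8


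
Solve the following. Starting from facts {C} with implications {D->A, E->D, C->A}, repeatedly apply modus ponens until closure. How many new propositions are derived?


Initial facts: {C}
Apply modus ponens to closure:
  C and C->A  =>  A
Final known: {A, C}
New propositions: {A}
Count = 1

1


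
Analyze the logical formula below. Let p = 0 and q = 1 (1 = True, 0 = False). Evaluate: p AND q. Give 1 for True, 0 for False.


p = 0, q = 1
Operation: p AND q
Evaluate: 0 AND 1 = 0

0


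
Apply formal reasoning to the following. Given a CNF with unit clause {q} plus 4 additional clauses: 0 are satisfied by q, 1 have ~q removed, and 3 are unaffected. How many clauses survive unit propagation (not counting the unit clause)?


Satisfied (removed): 0
Shortened (remain): 1
Unchanged (remain): 3
Remaining = 1 + 3 = 4

4


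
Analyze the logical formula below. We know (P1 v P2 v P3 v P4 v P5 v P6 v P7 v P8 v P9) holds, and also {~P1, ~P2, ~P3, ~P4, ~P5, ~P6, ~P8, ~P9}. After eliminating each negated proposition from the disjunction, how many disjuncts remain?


Original disjuncts (9): P1, P2, P3, P4, P5, P6, P7, P8, P9
Negated (eliminate): ~P1, ~P2, ~P3, ~P4, ~P5, ~P6, ~P8, ~P9
Remaining disjuncts: P7
Count = 9 - 8 = 1

1


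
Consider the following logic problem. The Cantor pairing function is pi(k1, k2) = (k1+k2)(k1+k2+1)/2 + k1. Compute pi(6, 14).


k1 + k2 = 20
(k1+k2)(k1+k2+1)/2 = 20 * 21 / 2 = 210
pi = 210 + 6 = 216

216


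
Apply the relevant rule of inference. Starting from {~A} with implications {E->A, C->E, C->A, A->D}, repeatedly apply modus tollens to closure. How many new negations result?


Initial negated facts: {~A}
Apply modus tollens to closure:
  ~A and E->A  =>  ~E
  ~E and C->E  =>  ~C
Final negated: {~A, ~C, ~E}
New negations: {~C, ~E}
Count = 2

2


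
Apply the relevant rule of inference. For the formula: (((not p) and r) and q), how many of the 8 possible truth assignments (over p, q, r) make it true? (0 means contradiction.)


Check all 8 assignments:
p=0, q=0, r=0: 0
p=0, q=0, r=1: 0
p=0, q=1, r=0: 0
p=0, q=1, r=1: 1
p=1, q=0, r=0: 0
p=1, q=0, r=1: 0
p=1, q=1, r=0: 0
p=1, q=1, r=1: 0
Count of True = 1

1


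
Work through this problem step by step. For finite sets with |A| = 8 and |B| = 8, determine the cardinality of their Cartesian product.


The Cartesian product A x B contains all ordered pairs (a, b).
|A x B| = |A| * |B| = 8 * 8 = 64

64


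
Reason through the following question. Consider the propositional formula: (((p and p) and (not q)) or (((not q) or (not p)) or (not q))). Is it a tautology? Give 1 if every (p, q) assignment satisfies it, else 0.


Check all 4 assignments:
p=0, q=0: 1
p=0, q=1: 1
p=1, q=0: 1
p=1, q=1: 0
Satisfying count = 3/4.
Tautology iff count = 4: no.

0


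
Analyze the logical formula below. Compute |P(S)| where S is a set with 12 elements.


The power set of a set with n elements has 2^n elements.
|P(S)| = 2^12 = 4096

4096


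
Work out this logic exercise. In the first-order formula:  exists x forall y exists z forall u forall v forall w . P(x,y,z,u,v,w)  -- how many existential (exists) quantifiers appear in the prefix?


Quantifier prefix: exists x forall y exists z forall u forall v forall w
Mark each quantifier type:
  E U E U U U
Universal count = 4, Existential count = 2
Asked for existential (exists) quantifiers: 2

2


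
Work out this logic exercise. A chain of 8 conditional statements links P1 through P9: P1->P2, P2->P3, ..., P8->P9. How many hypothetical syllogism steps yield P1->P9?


With 8 implications in a chain connecting 9 propositions:
P1->P2, P2->P3, ..., P8->P9
Steps needed = (number of implications) - 1 = 8 - 1 = 7

7


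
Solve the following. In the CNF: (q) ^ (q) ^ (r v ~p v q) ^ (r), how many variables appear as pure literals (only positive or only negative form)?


Check each variable for pure literal status:
p: pure negative
q: pure positive
r: pure positive
Pure literal count = 3

3


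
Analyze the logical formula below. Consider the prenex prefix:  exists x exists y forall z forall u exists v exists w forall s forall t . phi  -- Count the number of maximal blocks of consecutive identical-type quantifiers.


Quantifier-type sequence: E E A A E E A A  (A=forall, E=exists)
Group into maximal same-type runs:
  Ex2 | Ax2 | Ex2 | Ax2
Number of blocks = 4

4


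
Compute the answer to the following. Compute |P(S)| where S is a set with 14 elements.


The power set of a set with n elements has 2^n elements.
|P(S)| = 2^14 = 16384

16384


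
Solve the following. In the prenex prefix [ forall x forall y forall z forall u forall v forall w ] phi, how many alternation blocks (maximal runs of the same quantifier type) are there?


Quantifier-type sequence: A A A A A A  (A=forall, E=exists)
Group into maximal same-type runs:
  Ax6
Number of blocks = 1

1


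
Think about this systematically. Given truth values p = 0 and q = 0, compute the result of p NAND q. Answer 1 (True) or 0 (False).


p = 0, q = 0
Operation: p NAND q
Evaluate: 0 NAND 0 = 1

1


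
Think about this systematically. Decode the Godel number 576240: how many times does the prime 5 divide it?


Factorize 576240 by dividing by 5 repeatedly.
Division steps: 5 divides 576240 exactly 1 time(s).
Exponent of 5 = 1

1


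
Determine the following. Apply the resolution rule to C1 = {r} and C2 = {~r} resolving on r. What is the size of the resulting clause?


Remove r from C1 and ~r from C2.
C1 remainder: {}
C2 remainder: {}
Union (resolvent): {} (empty clause)
Resolvent has 0 literal(s).

0


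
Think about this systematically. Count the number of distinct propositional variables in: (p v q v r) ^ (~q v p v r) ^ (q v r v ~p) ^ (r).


Identify each variable that appears in the formula.
Variables found: p, q, r
Count = 3

3


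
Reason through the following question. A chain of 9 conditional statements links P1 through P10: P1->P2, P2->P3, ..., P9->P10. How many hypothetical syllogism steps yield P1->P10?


With 9 implications in a chain connecting 10 propositions:
P1->P2, P2->P3, ..., P9->P10
Steps needed = (number of implications) - 1 = 9 - 1 = 8

8


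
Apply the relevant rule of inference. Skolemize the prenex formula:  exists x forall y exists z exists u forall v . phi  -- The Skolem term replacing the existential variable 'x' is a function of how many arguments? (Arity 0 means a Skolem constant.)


Quantifier prefix: exists x forall y exists z exists u forall v
'x' is existentially quantified at position 1.
No universal quantifiers precede it.
Skolem function arity = 0 (a Skolem constant)

0


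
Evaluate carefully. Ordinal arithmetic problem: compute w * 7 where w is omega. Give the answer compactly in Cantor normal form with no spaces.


Compute w * 7.
Ordinal * is associative and left-distributive over +, but NOT commutative; for finite n>1, n*w = w but w*n stays w*n.
w * 7 means 7 copies of w concatenated: w*7.
Result = w*7

w*7


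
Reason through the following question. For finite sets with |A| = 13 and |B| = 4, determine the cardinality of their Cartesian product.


The Cartesian product A x B contains all ordered pairs (a, b).
|A x B| = |A| * |B| = 13 * 4 = 52

52


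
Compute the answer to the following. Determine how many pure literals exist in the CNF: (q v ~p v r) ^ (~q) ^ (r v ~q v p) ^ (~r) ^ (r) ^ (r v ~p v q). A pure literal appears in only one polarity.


Check each variable for pure literal status:
p: mixed (not pure)
q: mixed (not pure)
r: mixed (not pure)
Pure literal count = 0

0


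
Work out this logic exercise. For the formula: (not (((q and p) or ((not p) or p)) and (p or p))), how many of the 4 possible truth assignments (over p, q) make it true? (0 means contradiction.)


Check all 4 assignments:
p=0, q=0: 1
p=0, q=1: 1
p=1, q=0: 0
p=1, q=1: 0
Count of True = 2

2


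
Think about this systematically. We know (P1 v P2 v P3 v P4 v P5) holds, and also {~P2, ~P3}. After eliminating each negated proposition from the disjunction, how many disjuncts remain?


Original disjuncts (5): P1, P2, P3, P4, P5
Negated (eliminate): ~P2, ~P3
Remaining disjuncts: P1, P4, P5
Count = 5 - 2 = 3

3


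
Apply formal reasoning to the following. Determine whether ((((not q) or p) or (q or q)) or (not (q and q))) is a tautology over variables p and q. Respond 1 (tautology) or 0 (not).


Check all 4 assignments:
p=0, q=0: 1
p=0, q=1: 1
p=1, q=0: 1
p=1, q=1: 1
Satisfying count = 4/4.
Tautology iff count = 4: yes.

1


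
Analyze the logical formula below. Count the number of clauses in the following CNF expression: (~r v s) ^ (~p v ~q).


A CNF formula is a conjunction of clauses.
Clauses are separated by ^.
Counting the conjuncts: 2 clauses.

2


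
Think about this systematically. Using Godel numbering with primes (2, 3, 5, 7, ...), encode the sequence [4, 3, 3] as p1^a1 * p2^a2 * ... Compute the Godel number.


Encode each element as an exponent of the corresponding prime:
  2^4 = 16
  3^3 = 27
  5^3 = 125
Product = 16 * 27 * 125 = 54000

54000


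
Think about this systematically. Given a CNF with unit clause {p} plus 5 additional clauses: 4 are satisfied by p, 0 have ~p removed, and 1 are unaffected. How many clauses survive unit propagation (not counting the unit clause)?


Satisfied (removed): 4
Shortened (remain): 0
Unchanged (remain): 1
Remaining = 0 + 1 = 1

1


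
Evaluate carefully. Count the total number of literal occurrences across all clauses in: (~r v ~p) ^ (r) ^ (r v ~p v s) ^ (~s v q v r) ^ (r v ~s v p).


Counting literals in each clause:
Clause 1: 2 literal(s)
Clause 2: 1 literal(s)
Clause 3: 3 literal(s)
Clause 4: 3 literal(s)
Clause 5: 3 literal(s)
Total = 12

12


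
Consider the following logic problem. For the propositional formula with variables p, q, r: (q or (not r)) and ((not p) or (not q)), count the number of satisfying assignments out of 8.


Evaluate all 8 assignments for p, q, r:
p=0, q=0, r=0: 1
p=0, q=0, r=1: 0
p=0, q=1, r=0: 1
p=0, q=1, r=1: 1
p=1, q=0, r=0: 1
p=1, q=0, r=1: 0
p=1, q=1, r=0: 0
p=1, q=1, r=1: 0
Satisfying count = 4

4


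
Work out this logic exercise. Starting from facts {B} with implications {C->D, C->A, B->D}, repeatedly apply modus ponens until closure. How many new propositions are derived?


Initial facts: {B}
Apply modus ponens to closure:
  B and B->D  =>  D
Final known: {B, D}
New propositions: {D}
Count = 1

1


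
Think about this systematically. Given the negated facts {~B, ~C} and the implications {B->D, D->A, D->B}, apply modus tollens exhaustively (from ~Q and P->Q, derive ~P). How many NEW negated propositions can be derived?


Initial negated facts: {~B, ~C}
Apply modus tollens to closure:
  ~B and D->B  =>  ~D
Final negated: {~B, ~C, ~D}
New negations: {~D}
Count = 1

1


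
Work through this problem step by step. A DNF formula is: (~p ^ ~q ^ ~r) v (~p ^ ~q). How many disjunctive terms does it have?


A DNF formula is a disjunction of terms (conjunctions).
Terms are separated by v.
Counting the disjuncts: 2 terms.

2


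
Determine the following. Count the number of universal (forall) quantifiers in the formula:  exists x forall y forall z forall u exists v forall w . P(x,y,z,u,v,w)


Quantifier prefix: exists x forall y forall z forall u exists v forall w
Mark each quantifier type:
  E U U U E U
Universal count = 4, Existential count = 2
Asked for universal (forall) quantifiers: 4

4


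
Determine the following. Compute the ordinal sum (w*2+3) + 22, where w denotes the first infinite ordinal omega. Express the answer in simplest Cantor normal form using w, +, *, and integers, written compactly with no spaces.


Compute (w*2+3) + 22.
Ordinal + is associative but NOT commutative; for finite n>0, n + w = w but w + n stays w+n.
By associativity: (w*2+3) + 22 = w*2 + (3+22) = w*2+25.
Result = w*2+25

w*2+25


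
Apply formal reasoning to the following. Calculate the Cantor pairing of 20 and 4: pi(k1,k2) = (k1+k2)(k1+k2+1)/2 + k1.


k1 + k2 = 24
(k1+k2)(k1+k2+1)/2 = 24 * 25 / 2 = 300
pi = 300 + 20 = 320

320


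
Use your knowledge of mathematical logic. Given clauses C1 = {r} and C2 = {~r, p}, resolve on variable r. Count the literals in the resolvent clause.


Remove r from C1 and ~r from C2.
C1 remainder: {}
C2 remainder: {p}
Union (resolvent): {p}
Resolvent has 1 literal(s).

1


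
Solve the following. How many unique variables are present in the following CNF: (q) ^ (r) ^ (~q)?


Identify each variable that appears in the formula.
Variables found: q, r
Count = 2

2


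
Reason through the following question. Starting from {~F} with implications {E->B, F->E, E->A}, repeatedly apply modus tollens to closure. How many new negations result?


Initial negated facts: {~F}
Apply modus tollens to closure:
  (no implication fires)
Final negated: {~F}
New negations: {(none)}
Count = 0

0


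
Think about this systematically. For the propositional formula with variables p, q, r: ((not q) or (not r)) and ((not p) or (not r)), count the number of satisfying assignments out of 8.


Evaluate all 8 assignments for p, q, r:
p=0, q=0, r=0: 1
p=0, q=0, r=1: 1
p=0, q=1, r=0: 1
p=0, q=1, r=1: 0
p=1, q=0, r=0: 1
p=1, q=0, r=1: 0
p=1, q=1, r=0: 1
p=1, q=1, r=1: 0
Satisfying count = 5

5


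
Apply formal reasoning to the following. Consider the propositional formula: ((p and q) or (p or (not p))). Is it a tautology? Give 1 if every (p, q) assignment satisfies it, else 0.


Check all 4 assignments:
p=0, q=0: 1
p=0, q=1: 1
p=1, q=0: 1
p=1, q=1: 1
Satisfying count = 4/4.
Tautology iff count = 4: yes.

1


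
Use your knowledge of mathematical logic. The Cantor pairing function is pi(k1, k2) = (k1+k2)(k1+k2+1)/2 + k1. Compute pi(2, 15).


k1 + k2 = 17
(k1+k2)(k1+k2+1)/2 = 17 * 18 / 2 = 153
pi = 153 + 2 = 155

155


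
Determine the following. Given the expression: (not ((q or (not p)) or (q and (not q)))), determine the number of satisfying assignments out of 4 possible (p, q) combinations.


Check all 4 assignments:
p=0, q=0: 0
p=0, q=1: 0
p=1, q=0: 1
p=1, q=1: 0
Count of True = 1

1


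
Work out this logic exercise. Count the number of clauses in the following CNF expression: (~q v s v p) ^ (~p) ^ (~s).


A CNF formula is a conjunction of clauses.
Clauses are separated by ^.
Counting the conjuncts: 3 clauses.

3


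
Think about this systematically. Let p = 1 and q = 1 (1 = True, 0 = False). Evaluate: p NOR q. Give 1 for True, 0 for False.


p = 1, q = 1
Operation: p NOR q
Evaluate: 1 NOR 1 = 0

0


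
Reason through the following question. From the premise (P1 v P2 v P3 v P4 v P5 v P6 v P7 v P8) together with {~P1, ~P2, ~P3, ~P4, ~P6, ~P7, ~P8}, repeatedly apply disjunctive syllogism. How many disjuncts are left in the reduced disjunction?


Original disjuncts (8): P1, P2, P3, P4, P5, P6, P7, P8
Negated (eliminate): ~P1, ~P2, ~P3, ~P4, ~P6, ~P7, ~P8
Remaining disjuncts: P5
Count = 8 - 7 = 1

1


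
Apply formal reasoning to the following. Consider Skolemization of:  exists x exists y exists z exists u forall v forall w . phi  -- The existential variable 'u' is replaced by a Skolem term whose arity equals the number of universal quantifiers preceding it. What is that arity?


Quantifier prefix: exists x exists y exists z exists u forall v forall w
'u' is existentially quantified at position 4.
No universal quantifiers precede it.
Skolem function arity = 0 (a Skolem constant)

0


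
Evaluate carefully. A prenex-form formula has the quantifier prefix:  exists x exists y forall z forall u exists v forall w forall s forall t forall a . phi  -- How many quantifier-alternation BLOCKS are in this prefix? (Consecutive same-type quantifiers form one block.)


Quantifier-type sequence: E E A A E A A A A  (A=forall, E=exists)
Group into maximal same-type runs:
  Ex2 | Ax2 | Ex1 | Ax4
Number of blocks = 4

4


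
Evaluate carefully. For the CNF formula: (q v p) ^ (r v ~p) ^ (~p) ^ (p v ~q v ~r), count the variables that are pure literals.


Check each variable for pure literal status:
p: mixed (not pure)
q: mixed (not pure)
r: mixed (not pure)
Pure literal count = 0

0


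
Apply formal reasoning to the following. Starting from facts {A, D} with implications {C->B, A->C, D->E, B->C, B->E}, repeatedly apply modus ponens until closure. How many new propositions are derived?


Initial facts: {A, D}
Apply modus ponens to closure:
  A and A->C  =>  C
  D and D->E  =>  E
  C and C->B  =>  B
Final known: {A, B, C, D, E}
New propositions: {B, C, E}
Count = 3

3


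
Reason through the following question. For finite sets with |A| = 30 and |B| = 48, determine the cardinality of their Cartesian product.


The Cartesian product A x B contains all ordered pairs (a, b).
|A x B| = |A| * |B| = 30 * 48 = 1440

1440


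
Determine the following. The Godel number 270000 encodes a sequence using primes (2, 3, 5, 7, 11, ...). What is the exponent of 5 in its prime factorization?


Factorize 270000 by dividing by 5 repeatedly.
Division steps: 5 divides 270000 exactly 4 time(s).
Exponent of 5 = 4

4


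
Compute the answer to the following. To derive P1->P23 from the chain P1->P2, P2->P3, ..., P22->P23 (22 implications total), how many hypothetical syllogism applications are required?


With 22 implications in a chain connecting 23 propositions:
P1->P2, P2->P3, ..., P22->P23
Steps needed = (number of implications) - 1 = 22 - 1 = 21

21


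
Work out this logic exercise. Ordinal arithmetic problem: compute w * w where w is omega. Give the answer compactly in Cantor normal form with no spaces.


Compute w * w.
Ordinal * is associative and left-distributive over +, but NOT commutative; for finite n>1, n*w = w but w*n stays w*n.
w * w = w^2 by definition.
Result = w^2

w^2


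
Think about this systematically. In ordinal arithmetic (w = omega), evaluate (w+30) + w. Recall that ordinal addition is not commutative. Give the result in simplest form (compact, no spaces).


Compute (w+30) + w.
Ordinal + is associative but NOT commutative; for finite n>0, n + w = w but w + n stays w+n.
(w+30) + w = w + (30+w) = w + w = w*2 (the finite tail 30 is absorbed by the right w).
Result = w*2

w*2


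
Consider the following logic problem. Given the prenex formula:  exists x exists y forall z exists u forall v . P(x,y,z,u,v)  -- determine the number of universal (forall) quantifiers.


Quantifier prefix: exists x exists y forall z exists u forall v
Mark each quantifier type:
  E E U E U
Universal count = 2, Existential count = 3
Asked for universal (forall) quantifiers: 2

2


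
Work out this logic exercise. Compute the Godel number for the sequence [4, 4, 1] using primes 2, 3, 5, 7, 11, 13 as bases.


Encode each element as an exponent of the corresponding prime:
  2^4 = 16
  3^4 = 81
  5^1 = 5
Product = 16 * 81 * 5 = 6480

6480


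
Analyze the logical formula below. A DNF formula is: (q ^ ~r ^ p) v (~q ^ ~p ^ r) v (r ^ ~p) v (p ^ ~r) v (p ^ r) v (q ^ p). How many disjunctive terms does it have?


A DNF formula is a disjunction of terms (conjunctions).
Terms are separated by v.
Counting the disjuncts: 6 terms.

6


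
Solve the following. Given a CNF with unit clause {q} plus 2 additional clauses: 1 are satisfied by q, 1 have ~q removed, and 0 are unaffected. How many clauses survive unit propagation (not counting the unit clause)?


Satisfied (removed): 1
Shortened (remain): 1
Unchanged (remain): 0
Remaining = 1 + 0 = 1

1


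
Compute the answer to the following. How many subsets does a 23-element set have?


The power set of a set with n elements has 2^n elements.
|P(S)| = 2^23 = 8388608

8388608


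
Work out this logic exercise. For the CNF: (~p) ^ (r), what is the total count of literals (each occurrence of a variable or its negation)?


Counting literals in each clause:
Clause 1: 1 literal(s)
Clause 2: 1 literal(s)
Total = 2

2


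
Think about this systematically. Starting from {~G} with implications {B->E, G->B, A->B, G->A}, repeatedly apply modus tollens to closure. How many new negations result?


Initial negated facts: {~G}
Apply modus tollens to closure:
  (no implication fires)
Final negated: {~G}
New negations: {(none)}
Count = 0

0


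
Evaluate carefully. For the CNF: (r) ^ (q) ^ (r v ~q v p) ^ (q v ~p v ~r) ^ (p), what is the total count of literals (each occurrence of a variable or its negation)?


Counting literals in each clause:
Clause 1: 1 literal(s)
Clause 2: 1 literal(s)
Clause 3: 3 literal(s)
Clause 4: 3 literal(s)
Clause 5: 1 literal(s)
Total = 9

9


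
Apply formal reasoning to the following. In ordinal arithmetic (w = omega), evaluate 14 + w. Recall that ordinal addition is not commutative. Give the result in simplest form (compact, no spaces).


Compute 14 + w.
Ordinal + is associative but NOT commutative; for finite n>0, n + w = w but w + n stays w+n.
Any finite left addend is absorbed by w on the right: 14 + w = w.
Result = w

w


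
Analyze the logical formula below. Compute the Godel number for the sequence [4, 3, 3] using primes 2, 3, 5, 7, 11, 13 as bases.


Encode each element as an exponent of the corresponding prime:
  2^4 = 16
  3^3 = 27
  5^3 = 125
Product = 16 * 27 * 125 = 54000

54000


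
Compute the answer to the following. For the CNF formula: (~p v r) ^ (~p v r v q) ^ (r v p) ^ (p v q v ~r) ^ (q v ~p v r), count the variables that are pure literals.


Check each variable for pure literal status:
p: mixed (not pure)
q: pure positive
r: mixed (not pure)
Pure literal count = 1

1


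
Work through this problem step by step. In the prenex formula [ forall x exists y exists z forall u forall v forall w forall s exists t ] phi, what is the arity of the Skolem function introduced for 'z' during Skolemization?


Quantifier prefix: forall x exists y exists z forall u forall v forall w forall s exists t
'z' is existentially quantified at position 3.
Universal variables preceding it: x
Skolem function arity = 1

1


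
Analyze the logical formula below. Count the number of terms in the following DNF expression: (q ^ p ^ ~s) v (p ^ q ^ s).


A DNF formula is a disjunction of terms (conjunctions).
Terms are separated by v.
Counting the disjuncts: 2 terms.

2


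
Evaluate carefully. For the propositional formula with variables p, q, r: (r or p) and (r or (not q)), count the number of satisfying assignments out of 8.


Evaluate all 8 assignments for p, q, r:
p=0, q=0, r=0: 0
p=0, q=0, r=1: 1
p=0, q=1, r=0: 0
p=0, q=1, r=1: 1
p=1, q=0, r=0: 1
p=1, q=0, r=1: 1
p=1, q=1, r=0: 0
p=1, q=1, r=1: 1
Satisfying count = 5

5


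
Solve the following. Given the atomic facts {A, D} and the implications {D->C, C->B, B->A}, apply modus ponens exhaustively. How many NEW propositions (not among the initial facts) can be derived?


Initial facts: {A, D}
Apply modus ponens to closure:
  D and D->C  =>  C
  C and C->B  =>  B
Final known: {A, B, C, D}
New propositions: {B, C}
Count = 2

2


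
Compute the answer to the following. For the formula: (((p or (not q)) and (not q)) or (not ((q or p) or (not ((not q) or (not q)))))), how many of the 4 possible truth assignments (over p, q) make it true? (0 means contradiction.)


Check all 4 assignments:
p=0, q=0: 1
p=0, q=1: 0
p=1, q=0: 1
p=1, q=1: 0
Count of True = 2

2


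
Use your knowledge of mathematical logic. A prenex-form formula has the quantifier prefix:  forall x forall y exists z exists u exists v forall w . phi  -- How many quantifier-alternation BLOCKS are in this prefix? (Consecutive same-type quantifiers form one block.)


Quantifier-type sequence: A A E E E A  (A=forall, E=exists)
Group into maximal same-type runs:
  Ax2 | Ex3 | Ax1
Number of blocks = 3

3


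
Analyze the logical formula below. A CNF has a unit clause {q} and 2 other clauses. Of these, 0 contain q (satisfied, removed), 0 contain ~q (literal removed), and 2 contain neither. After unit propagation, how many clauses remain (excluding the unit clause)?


Satisfied (removed): 0
Shortened (remain): 0
Unchanged (remain): 2
Remaining = 0 + 2 = 2

2


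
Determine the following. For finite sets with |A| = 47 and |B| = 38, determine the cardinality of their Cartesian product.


The Cartesian product A x B contains all ordered pairs (a, b).
|A x B| = |A| * |B| = 47 * 38 = 1786

1786


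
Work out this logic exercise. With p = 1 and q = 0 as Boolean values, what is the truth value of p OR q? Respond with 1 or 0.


p = 1, q = 0
Operation: p OR q
Evaluate: 1 OR 0 = 1

1


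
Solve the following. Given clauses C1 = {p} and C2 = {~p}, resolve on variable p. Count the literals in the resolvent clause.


Remove p from C1 and ~p from C2.
C1 remainder: {}
C2 remainder: {}
Union (resolvent): {} (empty clause)
Resolvent has 0 literal(s).

0


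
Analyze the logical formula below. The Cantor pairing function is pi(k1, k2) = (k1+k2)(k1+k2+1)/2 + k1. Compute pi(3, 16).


k1 + k2 = 19
(k1+k2)(k1+k2+1)/2 = 19 * 20 / 2 = 190
pi = 190 + 3 = 193

193


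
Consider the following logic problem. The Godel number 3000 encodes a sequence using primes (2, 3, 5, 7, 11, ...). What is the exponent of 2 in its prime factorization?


Factorize 3000 by dividing by 2 repeatedly.
Division steps: 2 divides 3000 exactly 3 time(s).
Exponent of 2 = 3

3


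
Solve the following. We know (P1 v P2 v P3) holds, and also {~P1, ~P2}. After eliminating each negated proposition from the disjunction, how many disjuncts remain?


Original disjuncts (3): P1, P2, P3
Negated (eliminate): ~P1, ~P2
Remaining disjuncts: P3
Count = 3 - 2 = 1

1


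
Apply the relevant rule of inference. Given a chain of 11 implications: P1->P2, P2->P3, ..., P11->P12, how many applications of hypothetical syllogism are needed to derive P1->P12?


With 11 implications in a chain connecting 12 propositions:
P1->P2, P2->P3, ..., P11->P12
Steps needed = (number of implications) - 1 = 11 - 1 = 10

10


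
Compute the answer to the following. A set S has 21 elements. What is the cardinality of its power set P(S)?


The power set of a set with n elements has 2^n elements.
|P(S)| = 2^21 = 2097152

2097152


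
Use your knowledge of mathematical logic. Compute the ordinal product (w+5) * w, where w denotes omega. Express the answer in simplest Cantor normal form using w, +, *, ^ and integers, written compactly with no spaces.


Compute (w+5) * w.
Ordinal * is associative and left-distributive over +, but NOT commutative; for finite n>1, n*w = w but w*n stays w*n.
(w+5) * w = sup{(w+5)*k : k<w} = sup{w*k+5} = w^2 (the +5 tail is absorbed in the limit).
Result = w^2

w^2


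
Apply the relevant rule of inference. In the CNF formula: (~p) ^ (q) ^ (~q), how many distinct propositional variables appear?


Identify each variable that appears in the formula.
Variables found: p, q
Count = 2

2


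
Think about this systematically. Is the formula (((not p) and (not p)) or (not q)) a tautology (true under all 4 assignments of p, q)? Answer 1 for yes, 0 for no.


Check all 4 assignments:
p=0, q=0: 1
p=0, q=1: 1
p=1, q=0: 1
p=1, q=1: 0
Satisfying count = 3/4.
Tautology iff count = 4: no.

0


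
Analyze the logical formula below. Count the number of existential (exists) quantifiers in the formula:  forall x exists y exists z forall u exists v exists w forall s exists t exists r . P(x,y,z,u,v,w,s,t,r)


Quantifier prefix: forall x exists y exists z forall u exists v exists w forall s exists t exists r
Mark each quantifier type:
  U E E U E E U E E
Universal count = 3, Existential count = 6
Asked for existential (exists) quantifiers: 6

6


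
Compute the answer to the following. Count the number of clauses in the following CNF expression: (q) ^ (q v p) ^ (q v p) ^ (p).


A CNF formula is a conjunction of clauses.
Clauses are separated by ^.
Counting the conjuncts: 4 clauses.

4


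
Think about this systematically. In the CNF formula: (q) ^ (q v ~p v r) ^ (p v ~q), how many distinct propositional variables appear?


Identify each variable that appears in the formula.
Variables found: p, q, r
Count = 3

3


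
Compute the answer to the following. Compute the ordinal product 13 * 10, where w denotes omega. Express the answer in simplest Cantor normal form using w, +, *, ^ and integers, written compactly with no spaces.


Compute 13 * 10.
Ordinal * is associative and left-distributive over +, but NOT commutative; for finite n>1, n*w = w but w*n stays w*n.
Both finite; ordinal * agrees with natural *: 13 * 10 = 130.
Result = 130

130


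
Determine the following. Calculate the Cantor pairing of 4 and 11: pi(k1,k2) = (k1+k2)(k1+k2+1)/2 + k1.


k1 + k2 = 15
(k1+k2)(k1+k2+1)/2 = 15 * 16 / 2 = 120
pi = 120 + 4 = 124

124


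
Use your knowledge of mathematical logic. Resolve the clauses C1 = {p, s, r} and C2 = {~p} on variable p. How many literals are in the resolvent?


Remove p from C1 and ~p from C2.
C1 remainder: {s, r}
C2 remainder: {}
Union (resolvent): {r, s}
Resolvent has 2 literal(s).

2


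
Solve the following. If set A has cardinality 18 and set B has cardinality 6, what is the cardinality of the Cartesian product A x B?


The Cartesian product A x B contains all ordered pairs (a, b).
|A x B| = |A| * |B| = 18 * 6 = 108

108
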